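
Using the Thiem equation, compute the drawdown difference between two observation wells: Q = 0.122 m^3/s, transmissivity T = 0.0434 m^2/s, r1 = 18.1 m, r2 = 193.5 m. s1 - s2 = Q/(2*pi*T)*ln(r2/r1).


Thiem equation: s1 - s2 = Q/(2*pi*T) * ln(r2/r1).
ln(r2/r1) = ln(193.5/18.1) = 2.3694.
Q/(2*pi*T) = 0.122 / (2*pi*0.0434) = 0.122 / 0.2727 = 0.4474.
s1 - s2 = 0.4474 * 2.3694 = 1.06 m.

1.06


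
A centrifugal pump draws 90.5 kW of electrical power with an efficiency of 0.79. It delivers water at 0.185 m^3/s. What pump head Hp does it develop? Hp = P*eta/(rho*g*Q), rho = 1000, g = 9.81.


Pump head formula: Hp = P * eta / (rho * g * Q).
Numerator: P * eta = 90.5 * 1000 * 0.79 = 71495.0 W.
Denominator: rho * g * Q = 1000 * 9.81 * 0.185 = 1814.85.
Hp = 71495.0 / 1814.85 = 39.39 m.

39.39


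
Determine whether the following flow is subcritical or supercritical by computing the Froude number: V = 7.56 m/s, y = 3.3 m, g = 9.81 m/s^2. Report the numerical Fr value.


The Froude number is defined as Fr = V / sqrt(g*y).
g*y = 9.81 * 3.3 = 32.373.
sqrt(g*y) = sqrt(32.373) = 5.6897.
Fr = 7.56 / 5.6897 = 1.3287.
Since Fr > 1, the flow is supercritical.

1.3287


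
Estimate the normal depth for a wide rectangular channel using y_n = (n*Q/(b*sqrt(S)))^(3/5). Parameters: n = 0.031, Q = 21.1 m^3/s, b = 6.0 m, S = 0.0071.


We use the wide-channel approximation y_n = (n*Q/(b*sqrt(S)))^(3/5).
sqrt(S) = sqrt(0.0071) = 0.084261.
Numerator: n*Q = 0.031 * 21.1 = 0.6541.
Denominator: b*sqrt(S) = 6.0 * 0.084261 = 0.505566.
arg = 1.2938.
y_n = 1.2938^(3/5) = 1.1671 m.

1.1671


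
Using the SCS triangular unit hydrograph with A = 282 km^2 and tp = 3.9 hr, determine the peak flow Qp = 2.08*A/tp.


SCS formula: Qp = 2.08 * A / tp.
Qp = 2.08 * 282 / 3.9
   = 586.56 / 3.9
   = 150.4 m^3/s per cm.

150.4


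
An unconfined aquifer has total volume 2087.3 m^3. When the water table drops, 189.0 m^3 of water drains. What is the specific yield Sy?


Specific yield Sy = Volume drained / Total volume.
Sy = 189.0 / 2087.3
   = 0.0905.

0.0905


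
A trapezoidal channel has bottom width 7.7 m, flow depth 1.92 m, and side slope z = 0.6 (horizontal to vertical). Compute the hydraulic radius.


For a trapezoidal section with side slope z:
A = (b + z*y)*y = (7.7 + 0.6*1.92)*1.92 = 16.996 m^2.
P = b + 2*y*sqrt(1 + z^2) = 7.7 + 2*1.92*sqrt(1 + 0.6^2) = 12.178 m.
R = A/P = 16.996 / 12.178 = 1.3956 m.

1.3956


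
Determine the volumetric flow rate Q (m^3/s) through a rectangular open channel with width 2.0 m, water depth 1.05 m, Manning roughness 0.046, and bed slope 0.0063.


For a rectangular channel, the cross-sectional area A = b * y = 2.0 * 1.05 = 2.1 m^2.
The wetted perimeter P = b + 2y = 2.0 + 2*1.05 = 4.1 m.
Hydraulic radius R = A/P = 2.1/4.1 = 0.5122 m.
Velocity V = (1/n)*R^(2/3)*S^(1/2) = (1/0.046)*0.5122^(2/3)*0.0063^(1/2) = 1.1046 m/s.
Discharge Q = A * V = 2.1 * 1.1046 = 2.32 m^3/s.

2.32


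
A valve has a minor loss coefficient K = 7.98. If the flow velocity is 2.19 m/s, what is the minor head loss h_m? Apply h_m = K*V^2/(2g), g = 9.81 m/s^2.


Minor loss formula: h_m = K * V^2/(2g).
V^2 = 2.19^2 = 4.7961.
V^2/(2g) = 4.7961 / 19.62 = 0.2444 m.
h_m = 7.98 * 0.2444 = 1.9507 m.

1.9507


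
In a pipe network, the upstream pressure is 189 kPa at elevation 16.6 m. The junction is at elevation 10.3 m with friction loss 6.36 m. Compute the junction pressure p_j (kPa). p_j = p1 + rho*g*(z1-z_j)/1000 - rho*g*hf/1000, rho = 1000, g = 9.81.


Junction pressure: p_j = p1 + rho*g*(z1 - z_j)/1000 - rho*g*hf/1000.
Elevation term = 1000*9.81*(16.6 - 10.3)/1000 = 61.803 kPa.
Friction term = 1000*9.81*6.36/1000 = 62.392 kPa.
p_j = 189 + 61.803 - 62.392 = 188.41 kPa.

188.41


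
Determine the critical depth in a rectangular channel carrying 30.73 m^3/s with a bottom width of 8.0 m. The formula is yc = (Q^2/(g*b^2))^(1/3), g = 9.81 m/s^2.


Using yc = (Q^2 / (g * b^2))^(1/3):
Q^2 = 30.73^2 = 944.33.
g * b^2 = 9.81 * 8.0^2 = 9.81 * 64.0 = 627.84.
Q^2 / (g*b^2) = 944.33 / 627.84 = 1.5041.
yc = 1.5041^(1/3) = 1.1458 m.

1.1458


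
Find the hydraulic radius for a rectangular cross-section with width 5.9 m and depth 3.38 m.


For a rectangular section:
Flow area A = b * y = 5.9 * 3.38 = 19.94 m^2.
Wetted perimeter P = b + 2y = 5.9 + 2*3.38 = 12.66 m.
Hydraulic radius R = A/P = 19.94 / 12.66 = 1.5752 m.

1.5752


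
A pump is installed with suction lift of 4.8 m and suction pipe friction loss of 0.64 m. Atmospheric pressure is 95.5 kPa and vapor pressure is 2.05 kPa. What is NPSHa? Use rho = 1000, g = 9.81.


NPSHa = p_atm/(rho*g) - z_s - hf_s - p_vap/(rho*g).
p_atm/(rho*g) = 95.5*1000 / (1000*9.81) = 9.735 m.
p_vap/(rho*g) = 2.05*1000 / (1000*9.81) = 0.209 m.
NPSHa = 9.735 - 4.8 - 0.64 - 0.209
      = 4.09 m.

4.09


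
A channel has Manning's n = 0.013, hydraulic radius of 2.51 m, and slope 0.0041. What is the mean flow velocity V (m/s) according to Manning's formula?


Manning's equation gives V = (1/n) * R^(2/3) * S^(1/2).
First, compute R^(2/3) = 2.51^(2/3) = 1.8469.
Next, S^(1/2) = 0.0041^(1/2) = 0.064031.
Then 1/n = 1/0.013 = 76.92.
V = 76.92 * 1.8469 * 0.064031 = 9.097 m/s.

9.097


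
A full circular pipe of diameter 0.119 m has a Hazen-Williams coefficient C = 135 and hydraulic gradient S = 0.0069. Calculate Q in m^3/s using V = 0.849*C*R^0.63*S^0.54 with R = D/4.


For a full circular pipe, R = D/4 = 0.119/4 = 0.0297 m.
V = 0.849 * 135 * 0.0297^0.63 * 0.0069^0.54
  = 0.849 * 135 * 0.109219 * 0.068074
  = 0.8522 m/s.
Pipe area A = pi*D^2/4 = pi*0.119^2/4 = 0.0111 m^2.
Q = A * V = 0.0111 * 0.8522 = 0.0095 m^3/s.

0.0095


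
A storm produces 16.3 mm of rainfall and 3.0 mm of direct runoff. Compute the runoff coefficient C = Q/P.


The runoff coefficient C = runoff depth / rainfall depth.
C = 3.0 / 16.3
  = 0.184.

0.184


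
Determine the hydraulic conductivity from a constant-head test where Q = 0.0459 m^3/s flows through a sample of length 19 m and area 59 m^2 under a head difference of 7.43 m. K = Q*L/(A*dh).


From K = Q*L / (A*dh):
Numerator: Q*L = 0.0459 * 19 = 0.8721.
Denominator: A*dh = 59 * 7.43 = 438.37.
K = 0.8721 / 438.37 = 0.001989 m/s.

0.001989


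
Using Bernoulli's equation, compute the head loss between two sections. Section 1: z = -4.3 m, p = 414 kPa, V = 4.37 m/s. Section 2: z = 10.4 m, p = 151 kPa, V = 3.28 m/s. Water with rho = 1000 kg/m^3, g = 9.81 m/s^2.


Total head at each section: H = z + p/(rho*g) + V^2/(2g).
H1 = -4.3 + 414*1000/(1000*9.81) + 4.37^2/(2*9.81)
   = -4.3 + 42.202 + 0.9733
   = 38.875 m.
H2 = 10.4 + 151*1000/(1000*9.81) + 3.28^2/(2*9.81)
   = 10.4 + 15.392 + 0.5483
   = 26.341 m.
h_L = H1 - H2 = 38.875 - 26.341 = 12.534 m.

12.534


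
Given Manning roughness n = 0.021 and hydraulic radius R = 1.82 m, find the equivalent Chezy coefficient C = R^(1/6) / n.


The Chezy coefficient relates to Manning's n through C = R^(1/6) / n.
R^(1/6) = 1.82^(1/6) = 1.104957.
C = 1.104957 / 0.021 = 52.62 m^(1/2)/s.

52.62


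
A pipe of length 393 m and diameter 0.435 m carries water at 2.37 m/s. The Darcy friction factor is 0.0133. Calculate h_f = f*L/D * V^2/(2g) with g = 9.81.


Darcy-Weisbach equation: h_f = f * (L/D) * V^2/(2g).
f * L/D = 0.0133 * 393/0.435 = 12.0159.
V^2/(2g) = 2.37^2 / (2*9.81) = 5.6169 / 19.62 = 0.2863 m.
h_f = 12.0159 * 0.2863 = 3.44 m.

3.44


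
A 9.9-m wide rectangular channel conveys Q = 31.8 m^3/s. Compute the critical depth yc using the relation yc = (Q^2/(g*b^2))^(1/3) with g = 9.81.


Using yc = (Q^2 / (g * b^2))^(1/3):
Q^2 = 31.8^2 = 1011.24.
g * b^2 = 9.81 * 9.9^2 = 9.81 * 98.01 = 961.48.
Q^2 / (g*b^2) = 1011.24 / 961.48 = 1.0518.
yc = 1.0518^(1/3) = 1.017 m.

1.017


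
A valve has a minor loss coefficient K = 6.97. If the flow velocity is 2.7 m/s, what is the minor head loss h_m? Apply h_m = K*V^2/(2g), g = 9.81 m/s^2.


Minor loss formula: h_m = K * V^2/(2g).
V^2 = 2.7^2 = 7.29.
V^2/(2g) = 7.29 / 19.62 = 0.3716 m.
h_m = 6.97 * 0.3716 = 2.5898 m.

2.5898


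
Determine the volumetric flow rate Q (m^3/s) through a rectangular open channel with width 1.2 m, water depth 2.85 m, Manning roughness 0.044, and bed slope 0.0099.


For a rectangular channel, the cross-sectional area A = b * y = 1.2 * 2.85 = 3.42 m^2.
The wetted perimeter P = b + 2y = 1.2 + 2*2.85 = 6.9 m.
Hydraulic radius R = A/P = 3.42/6.9 = 0.4957 m.
Velocity V = (1/n)*R^(2/3)*S^(1/2) = (1/0.044)*0.4957^(2/3)*0.0099^(1/2) = 1.4163 m/s.
Discharge Q = A * V = 3.42 * 1.4163 = 4.844 m^3/s.

4.844


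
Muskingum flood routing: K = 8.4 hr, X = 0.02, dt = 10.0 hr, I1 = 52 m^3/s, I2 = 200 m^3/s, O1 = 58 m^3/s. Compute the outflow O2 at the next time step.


Muskingum coefficients:
denom = 2*K*(1-X) + dt = 2*8.4*(1-0.02) + 10.0 = 26.464.
C0 = (dt - 2*K*X)/denom = (10.0 - 2*8.4*0.02)/26.464 = 0.3652.
C1 = (dt + 2*K*X)/denom = (10.0 + 2*8.4*0.02)/26.464 = 0.3906.
C2 = (2*K*(1-X) - dt)/denom = 0.2443.
O2 = C0*I2 + C1*I1 + C2*O1
   = 0.3652*200 + 0.3906*52 + 0.2443*58
   = 107.51 m^3/s.

107.51


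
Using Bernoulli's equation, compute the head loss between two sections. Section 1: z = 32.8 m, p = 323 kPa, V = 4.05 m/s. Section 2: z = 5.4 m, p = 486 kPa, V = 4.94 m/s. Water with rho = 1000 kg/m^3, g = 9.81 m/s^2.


Total head at each section: H = z + p/(rho*g) + V^2/(2g).
H1 = 32.8 + 323*1000/(1000*9.81) + 4.05^2/(2*9.81)
   = 32.8 + 32.926 + 0.836
   = 66.562 m.
H2 = 5.4 + 486*1000/(1000*9.81) + 4.94^2/(2*9.81)
   = 5.4 + 49.541 + 1.2438
   = 56.185 m.
h_L = H1 - H2 = 66.562 - 56.185 = 10.376 m.

10.376


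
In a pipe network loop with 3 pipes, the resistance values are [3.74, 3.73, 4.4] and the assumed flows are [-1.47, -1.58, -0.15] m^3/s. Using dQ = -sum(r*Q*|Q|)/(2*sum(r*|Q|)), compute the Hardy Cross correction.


Numerator terms (r*Q*|Q|): 3.74*-1.47*|-1.47| = -8.0818; 3.73*-1.58*|-1.58| = -9.3116; 4.4*-0.15*|-0.15| = -0.099.
Sum of numerator = -17.4923.
Denominator terms (r*|Q|): 3.74*|-1.47| = 5.4978; 3.73*|-1.58| = 5.8934; 4.4*|-0.15| = 0.66.
2 * sum of denominator = 2 * 12.0512 = 24.1024.
dQ = --17.4923 / 24.1024 = 0.7258 m^3/s.

0.7258


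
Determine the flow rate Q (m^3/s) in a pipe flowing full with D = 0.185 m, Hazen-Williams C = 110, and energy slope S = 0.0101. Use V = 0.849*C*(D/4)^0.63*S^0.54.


For a full circular pipe, R = D/4 = 0.185/4 = 0.0462 m.
V = 0.849 * 110 * 0.0462^0.63 * 0.0101^0.54
  = 0.849 * 110 * 0.144218 * 0.083625
  = 1.1263 m/s.
Pipe area A = pi*D^2/4 = pi*0.185^2/4 = 0.0269 m^2.
Q = A * V = 0.0269 * 1.1263 = 0.0303 m^3/s.

0.0303


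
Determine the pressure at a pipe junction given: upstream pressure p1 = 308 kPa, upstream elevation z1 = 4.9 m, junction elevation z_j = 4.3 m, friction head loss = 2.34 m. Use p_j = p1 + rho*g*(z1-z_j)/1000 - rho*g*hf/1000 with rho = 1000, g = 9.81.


Junction pressure: p_j = p1 + rho*g*(z1 - z_j)/1000 - rho*g*hf/1000.
Elevation term = 1000*9.81*(4.9 - 4.3)/1000 = 5.886 kPa.
Friction term = 1000*9.81*2.34/1000 = 22.955 kPa.
p_j = 308 + 5.886 - 22.955 = 290.93 kPa.

290.93


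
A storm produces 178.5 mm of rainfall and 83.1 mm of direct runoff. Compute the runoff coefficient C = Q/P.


The runoff coefficient C = runoff depth / rainfall depth.
C = 83.1 / 178.5
  = 0.4655.

0.4655


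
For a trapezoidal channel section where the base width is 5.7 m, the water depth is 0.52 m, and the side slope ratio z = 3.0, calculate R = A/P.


For a trapezoidal section with side slope z:
A = (b + z*y)*y = (5.7 + 3.0*0.52)*0.52 = 3.775 m^2.
P = b + 2*y*sqrt(1 + z^2) = 5.7 + 2*0.52*sqrt(1 + 3.0^2) = 8.989 m.
R = A/P = 3.775 / 8.989 = 0.42 m.

0.42


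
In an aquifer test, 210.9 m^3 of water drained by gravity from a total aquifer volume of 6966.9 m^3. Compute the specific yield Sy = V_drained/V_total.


Specific yield Sy = Volume drained / Total volume.
Sy = 210.9 / 6966.9
   = 0.0303.

0.0303


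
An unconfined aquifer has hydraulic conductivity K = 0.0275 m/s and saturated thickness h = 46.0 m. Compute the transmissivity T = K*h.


Transmissivity is defined as T = K * h.
T = 0.0275 * 46.0
  = 1.265 m^2/s.

1.265


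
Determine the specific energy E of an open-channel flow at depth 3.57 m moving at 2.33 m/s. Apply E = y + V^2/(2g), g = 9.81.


Specific energy E = y + V^2/(2g).
Velocity head = V^2/(2g) = 2.33^2 / (2*9.81) = 5.4289 / 19.62 = 0.2767 m.
E = 3.57 + 0.2767 = 3.8467 m.

3.8467


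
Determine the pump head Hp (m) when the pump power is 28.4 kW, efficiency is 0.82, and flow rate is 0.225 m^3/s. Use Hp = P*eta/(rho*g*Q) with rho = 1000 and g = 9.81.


Pump head formula: Hp = P * eta / (rho * g * Q).
Numerator: P * eta = 28.4 * 1000 * 0.82 = 23288.0 W.
Denominator: rho * g * Q = 1000 * 9.81 * 0.225 = 2207.25.
Hp = 23288.0 / 2207.25 = 10.55 m.

10.55


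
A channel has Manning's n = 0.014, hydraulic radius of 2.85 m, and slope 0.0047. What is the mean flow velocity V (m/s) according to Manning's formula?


Manning's equation gives V = (1/n) * R^(2/3) * S^(1/2).
First, compute R^(2/3) = 2.85^(2/3) = 2.0102.
Next, S^(1/2) = 0.0047^(1/2) = 0.068557.
Then 1/n = 1/0.014 = 71.43.
V = 71.43 * 2.0102 * 0.068557 = 9.8435 m/s.

9.8435


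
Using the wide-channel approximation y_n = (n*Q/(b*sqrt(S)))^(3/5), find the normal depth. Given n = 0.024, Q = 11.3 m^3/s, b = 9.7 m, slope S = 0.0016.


We use the wide-channel approximation y_n = (n*Q/(b*sqrt(S)))^(3/5).
sqrt(S) = sqrt(0.0016) = 0.04.
Numerator: n*Q = 0.024 * 11.3 = 0.2712.
Denominator: b*sqrt(S) = 9.7 * 0.04 = 0.388.
arg = 0.699.
y_n = 0.699^(3/5) = 0.8066 m.

0.8066


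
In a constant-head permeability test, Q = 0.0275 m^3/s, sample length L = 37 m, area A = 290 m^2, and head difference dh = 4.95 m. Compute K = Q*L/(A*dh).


From K = Q*L / (A*dh):
Numerator: Q*L = 0.0275 * 37 = 1.0175.
Denominator: A*dh = 290 * 4.95 = 1435.5.
K = 1.0175 / 1435.5 = 0.000709 m/s.

0.000709


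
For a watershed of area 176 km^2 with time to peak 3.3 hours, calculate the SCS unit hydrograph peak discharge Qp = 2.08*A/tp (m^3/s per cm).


SCS formula: Qp = 2.08 * A / tp.
Qp = 2.08 * 176 / 3.3
   = 366.08 / 3.3
   = 110.93 m^3/s per cm.

110.93


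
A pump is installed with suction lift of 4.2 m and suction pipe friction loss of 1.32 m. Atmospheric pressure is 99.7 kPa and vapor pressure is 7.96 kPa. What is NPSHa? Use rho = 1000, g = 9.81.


NPSHa = p_atm/(rho*g) - z_s - hf_s - p_vap/(rho*g).
p_atm/(rho*g) = 99.7*1000 / (1000*9.81) = 10.163 m.
p_vap/(rho*g) = 7.96*1000 / (1000*9.81) = 0.811 m.
NPSHa = 10.163 - 4.2 - 1.32 - 0.811
      = 3.83 m.

3.83


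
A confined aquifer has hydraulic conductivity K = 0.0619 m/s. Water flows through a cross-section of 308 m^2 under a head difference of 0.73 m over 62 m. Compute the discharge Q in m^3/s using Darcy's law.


Darcy's law: Q = K * A * i, where i = dh/L.
Hydraulic gradient i = 0.73 / 62 = 0.011774.
Q = 0.0619 * 308 * 0.011774
  = 0.2245 m^3/s.

0.2245


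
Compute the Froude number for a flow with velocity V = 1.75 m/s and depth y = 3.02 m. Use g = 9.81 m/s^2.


The Froude number is defined as Fr = V / sqrt(g*y).
g*y = 9.81 * 3.02 = 29.6262.
sqrt(g*y) = sqrt(29.6262) = 5.443.
Fr = 1.75 / 5.443 = 0.3215.

0.3215


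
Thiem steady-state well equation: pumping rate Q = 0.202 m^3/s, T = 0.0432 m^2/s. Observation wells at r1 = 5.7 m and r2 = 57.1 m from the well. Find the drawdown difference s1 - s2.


Thiem equation: s1 - s2 = Q/(2*pi*T) * ln(r2/r1).
ln(r2/r1) = ln(57.1/5.7) = 2.3043.
Q/(2*pi*T) = 0.202 / (2*pi*0.0432) = 0.202 / 0.2714 = 0.7442.
s1 - s2 = 0.7442 * 2.3043 = 1.7149 m.

1.7149


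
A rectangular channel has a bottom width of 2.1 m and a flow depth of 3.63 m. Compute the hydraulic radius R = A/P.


For a rectangular section:
Flow area A = b * y = 2.1 * 3.63 = 7.62 m^2.
Wetted perimeter P = b + 2y = 2.1 + 2*3.63 = 9.36 m.
Hydraulic radius R = A/P = 7.62 / 9.36 = 0.8144 m.

0.8144


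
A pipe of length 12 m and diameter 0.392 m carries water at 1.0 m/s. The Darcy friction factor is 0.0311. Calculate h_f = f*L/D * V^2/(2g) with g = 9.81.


Darcy-Weisbach equation: h_f = f * (L/D) * V^2/(2g).
f * L/D = 0.0311 * 12/0.392 = 0.952.
V^2/(2g) = 1.0^2 / (2*9.81) = 1.0 / 19.62 = 0.051 m.
h_f = 0.952 * 0.051 = 0.049 m.

0.049


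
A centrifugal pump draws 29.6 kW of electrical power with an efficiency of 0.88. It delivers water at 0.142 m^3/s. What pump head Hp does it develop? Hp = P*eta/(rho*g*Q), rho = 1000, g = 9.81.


Pump head formula: Hp = P * eta / (rho * g * Q).
Numerator: P * eta = 29.6 * 1000 * 0.88 = 26048.0 W.
Denominator: rho * g * Q = 1000 * 9.81 * 0.142 = 1393.02.
Hp = 26048.0 / 1393.02 = 18.7 m.

18.7


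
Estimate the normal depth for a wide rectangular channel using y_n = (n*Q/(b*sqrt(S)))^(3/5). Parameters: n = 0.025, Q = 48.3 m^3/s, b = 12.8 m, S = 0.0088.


We use the wide-channel approximation y_n = (n*Q/(b*sqrt(S)))^(3/5).
sqrt(S) = sqrt(0.0088) = 0.093808.
Numerator: n*Q = 0.025 * 48.3 = 1.2075.
Denominator: b*sqrt(S) = 12.8 * 0.093808 = 1.200742.
arg = 1.0056.
y_n = 1.0056^(3/5) = 1.0034 m.

1.0034


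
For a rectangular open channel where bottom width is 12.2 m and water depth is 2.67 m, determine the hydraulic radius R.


For a rectangular section:
Flow area A = b * y = 12.2 * 2.67 = 32.57 m^2.
Wetted perimeter P = b + 2y = 12.2 + 2*2.67 = 17.54 m.
Hydraulic radius R = A/P = 32.57 / 17.54 = 1.8571 m.

1.8571


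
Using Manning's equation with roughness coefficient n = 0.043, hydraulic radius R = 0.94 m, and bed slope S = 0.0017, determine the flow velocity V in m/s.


Manning's equation gives V = (1/n) * R^(2/3) * S^(1/2).
First, compute R^(2/3) = 0.94^(2/3) = 0.9596.
Next, S^(1/2) = 0.0017^(1/2) = 0.041231.
Then 1/n = 1/0.043 = 23.26.
V = 23.26 * 0.9596 * 0.041231 = 0.9201 m/s.

0.9201


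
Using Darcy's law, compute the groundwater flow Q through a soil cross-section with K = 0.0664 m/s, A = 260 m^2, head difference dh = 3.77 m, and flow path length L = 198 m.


Darcy's law: Q = K * A * i, where i = dh/L.
Hydraulic gradient i = 3.77 / 198 = 0.01904.
Q = 0.0664 * 260 * 0.01904
  = 0.3287 m^3/s.

0.3287


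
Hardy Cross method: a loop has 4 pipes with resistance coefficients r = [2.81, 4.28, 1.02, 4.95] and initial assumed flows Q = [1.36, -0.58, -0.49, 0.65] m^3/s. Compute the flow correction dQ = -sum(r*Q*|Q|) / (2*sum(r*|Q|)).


Numerator terms (r*Q*|Q|): 2.81*1.36*|1.36| = 5.1974; 4.28*-0.58*|-0.58| = -1.4398; 1.02*-0.49*|-0.49| = -0.2449; 4.95*0.65*|0.65| = 2.0914.
Sum of numerator = 5.6041.
Denominator terms (r*|Q|): 2.81*|1.36| = 3.8216; 4.28*|-0.58| = 2.4824; 1.02*|-0.49| = 0.4998; 4.95*|0.65| = 3.2175.
2 * sum of denominator = 2 * 10.0213 = 20.0426.
dQ = -5.6041 / 20.0426 = -0.2796 m^3/s.

-0.2796


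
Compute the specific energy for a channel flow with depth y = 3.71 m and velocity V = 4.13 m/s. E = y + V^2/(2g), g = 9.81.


Specific energy E = y + V^2/(2g).
Velocity head = V^2/(2g) = 4.13^2 / (2*9.81) = 17.0569 / 19.62 = 0.8694 m.
E = 3.71 + 0.8694 = 4.5794 m.

4.5794


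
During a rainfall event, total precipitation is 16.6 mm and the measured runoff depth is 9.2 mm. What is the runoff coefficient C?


The runoff coefficient C = runoff depth / rainfall depth.
C = 9.2 / 16.6
  = 0.5542.

0.5542


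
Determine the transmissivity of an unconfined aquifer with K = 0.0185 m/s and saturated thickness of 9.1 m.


Transmissivity is defined as T = K * h.
T = 0.0185 * 9.1
  = 0.1683 m^2/s.

0.1683


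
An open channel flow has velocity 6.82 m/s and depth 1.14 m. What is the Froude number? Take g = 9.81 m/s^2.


The Froude number is defined as Fr = V / sqrt(g*y).
g*y = 9.81 * 1.14 = 11.1834.
sqrt(g*y) = sqrt(11.1834) = 3.3442.
Fr = 6.82 / 3.3442 = 2.0394.

2.0394


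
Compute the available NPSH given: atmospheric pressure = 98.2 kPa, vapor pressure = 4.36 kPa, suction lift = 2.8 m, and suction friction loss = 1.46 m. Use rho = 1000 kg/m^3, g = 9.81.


NPSHa = p_atm/(rho*g) - z_s - hf_s - p_vap/(rho*g).
p_atm/(rho*g) = 98.2*1000 / (1000*9.81) = 10.01 m.
p_vap/(rho*g) = 4.36*1000 / (1000*9.81) = 0.444 m.
NPSHa = 10.01 - 2.8 - 1.46 - 0.444
      = 5.31 m.

5.31


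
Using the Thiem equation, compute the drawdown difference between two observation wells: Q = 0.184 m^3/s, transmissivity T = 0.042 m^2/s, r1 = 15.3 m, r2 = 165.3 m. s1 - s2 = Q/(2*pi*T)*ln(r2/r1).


Thiem equation: s1 - s2 = Q/(2*pi*T) * ln(r2/r1).
ln(r2/r1) = ln(165.3/15.3) = 2.3799.
Q/(2*pi*T) = 0.184 / (2*pi*0.042) = 0.184 / 0.2639 = 0.6973.
s1 - s2 = 0.6973 * 2.3799 = 1.6594 m.

1.6594


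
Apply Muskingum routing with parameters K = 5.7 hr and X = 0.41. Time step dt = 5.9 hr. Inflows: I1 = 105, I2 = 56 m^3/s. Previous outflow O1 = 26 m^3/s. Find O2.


Muskingum coefficients:
denom = 2*K*(1-X) + dt = 2*5.7*(1-0.41) + 5.9 = 12.626.
C0 = (dt - 2*K*X)/denom = (5.9 - 2*5.7*0.41)/12.626 = 0.0971.
C1 = (dt + 2*K*X)/denom = (5.9 + 2*5.7*0.41)/12.626 = 0.8375.
C2 = (2*K*(1-X) - dt)/denom = 0.0654.
O2 = C0*I2 + C1*I1 + C2*O1
   = 0.0971*56 + 0.8375*105 + 0.0654*26
   = 95.07 m^3/s.

95.07


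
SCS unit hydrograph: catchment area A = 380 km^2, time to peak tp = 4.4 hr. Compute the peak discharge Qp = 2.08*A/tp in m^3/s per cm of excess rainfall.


SCS formula: Qp = 2.08 * A / tp.
Qp = 2.08 * 380 / 4.4
   = 790.4 / 4.4
   = 179.64 m^3/s per cm.

179.64


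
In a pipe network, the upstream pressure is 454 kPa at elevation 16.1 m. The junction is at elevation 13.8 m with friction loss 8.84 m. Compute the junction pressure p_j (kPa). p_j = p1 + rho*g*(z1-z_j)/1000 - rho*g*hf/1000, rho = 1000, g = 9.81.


Junction pressure: p_j = p1 + rho*g*(z1 - z_j)/1000 - rho*g*hf/1000.
Elevation term = 1000*9.81*(16.1 - 13.8)/1000 = 22.563 kPa.
Friction term = 1000*9.81*8.84/1000 = 86.72 kPa.
p_j = 454 + 22.563 - 86.72 = 389.84 kPa.

389.84


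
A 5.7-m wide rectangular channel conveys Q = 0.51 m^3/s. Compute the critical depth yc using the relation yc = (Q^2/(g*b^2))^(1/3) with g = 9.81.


Using yc = (Q^2 / (g * b^2))^(1/3):
Q^2 = 0.51^2 = 0.26.
g * b^2 = 9.81 * 5.7^2 = 9.81 * 32.49 = 318.73.
Q^2 / (g*b^2) = 0.26 / 318.73 = 0.0008.
yc = 0.0008^(1/3) = 0.0934 m.

0.0934


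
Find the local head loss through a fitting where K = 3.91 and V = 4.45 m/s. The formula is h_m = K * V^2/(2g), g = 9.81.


Minor loss formula: h_m = K * V^2/(2g).
V^2 = 4.45^2 = 19.8025.
V^2/(2g) = 19.8025 / 19.62 = 1.0093 m.
h_m = 3.91 * 1.0093 = 3.9464 m.

3.9464


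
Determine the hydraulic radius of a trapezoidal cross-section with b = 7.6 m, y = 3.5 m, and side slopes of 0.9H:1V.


For a trapezoidal section with side slope z:
A = (b + z*y)*y = (7.6 + 0.9*3.5)*3.5 = 37.625 m^2.
P = b + 2*y*sqrt(1 + z^2) = 7.6 + 2*3.5*sqrt(1 + 0.9^2) = 17.018 m.
R = A/P = 37.625 / 17.018 = 2.211 m.

2.211


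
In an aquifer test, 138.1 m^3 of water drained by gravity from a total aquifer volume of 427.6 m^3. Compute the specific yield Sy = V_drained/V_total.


Specific yield Sy = Volume drained / Total volume.
Sy = 138.1 / 427.6
   = 0.323.

0.323


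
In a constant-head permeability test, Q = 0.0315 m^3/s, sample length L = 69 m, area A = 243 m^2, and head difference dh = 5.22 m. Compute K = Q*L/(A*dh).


From K = Q*L / (A*dh):
Numerator: Q*L = 0.0315 * 69 = 2.1735.
Denominator: A*dh = 243 * 5.22 = 1268.46.
K = 2.1735 / 1268.46 = 0.001713 m/s.

0.001713


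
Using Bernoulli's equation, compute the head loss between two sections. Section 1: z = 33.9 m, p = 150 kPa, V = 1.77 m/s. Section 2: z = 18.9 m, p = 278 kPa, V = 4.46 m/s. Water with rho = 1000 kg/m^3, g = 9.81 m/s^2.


Total head at each section: H = z + p/(rho*g) + V^2/(2g).
H1 = 33.9 + 150*1000/(1000*9.81) + 1.77^2/(2*9.81)
   = 33.9 + 15.291 + 0.1597
   = 49.35 m.
H2 = 18.9 + 278*1000/(1000*9.81) + 4.46^2/(2*9.81)
   = 18.9 + 28.338 + 1.0138
   = 48.252 m.
h_L = H1 - H2 = 49.35 - 48.252 = 1.098 m.

1.098


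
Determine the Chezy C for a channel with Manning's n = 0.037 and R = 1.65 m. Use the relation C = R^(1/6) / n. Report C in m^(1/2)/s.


The Chezy coefficient relates to Manning's n through C = R^(1/6) / n.
R^(1/6) = 1.65^(1/6) = 1.087045.
C = 1.087045 / 0.037 = 29.38 m^(1/2)/s.

29.38


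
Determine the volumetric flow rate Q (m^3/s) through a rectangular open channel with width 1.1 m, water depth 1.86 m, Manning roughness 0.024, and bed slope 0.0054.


For a rectangular channel, the cross-sectional area A = b * y = 1.1 * 1.86 = 2.05 m^2.
The wetted perimeter P = b + 2y = 1.1 + 2*1.86 = 4.82 m.
Hydraulic radius R = A/P = 2.05/4.82 = 0.4245 m.
Velocity V = (1/n)*R^(2/3)*S^(1/2) = (1/0.024)*0.4245^(2/3)*0.0054^(1/2) = 1.7294 m/s.
Discharge Q = A * V = 2.05 * 1.7294 = 3.538 m^3/s.

3.538


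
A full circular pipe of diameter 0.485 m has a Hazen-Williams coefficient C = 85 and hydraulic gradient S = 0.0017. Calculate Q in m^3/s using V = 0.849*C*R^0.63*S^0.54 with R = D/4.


For a full circular pipe, R = D/4 = 0.485/4 = 0.1212 m.
V = 0.849 * 85 * 0.1212^0.63 * 0.0017^0.54
  = 0.849 * 85 * 0.264679 * 0.031948
  = 0.6102 m/s.
Pipe area A = pi*D^2/4 = pi*0.485^2/4 = 0.1847 m^2.
Q = A * V = 0.1847 * 0.6102 = 0.1127 m^3/s.

0.1127


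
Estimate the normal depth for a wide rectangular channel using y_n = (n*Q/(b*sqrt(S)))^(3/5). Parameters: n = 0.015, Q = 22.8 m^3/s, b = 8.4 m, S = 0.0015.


We use the wide-channel approximation y_n = (n*Q/(b*sqrt(S)))^(3/5).
sqrt(S) = sqrt(0.0015) = 0.03873.
Numerator: n*Q = 0.015 * 22.8 = 0.342.
Denominator: b*sqrt(S) = 8.4 * 0.03873 = 0.325332.
arg = 1.0512.
y_n = 1.0512^(3/5) = 1.0304 m.

1.0304


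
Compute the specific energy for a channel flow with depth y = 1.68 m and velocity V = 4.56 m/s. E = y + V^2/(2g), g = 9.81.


Specific energy E = y + V^2/(2g).
Velocity head = V^2/(2g) = 4.56^2 / (2*9.81) = 20.7936 / 19.62 = 1.0598 m.
E = 1.68 + 1.0598 = 2.7398 m.

2.7398


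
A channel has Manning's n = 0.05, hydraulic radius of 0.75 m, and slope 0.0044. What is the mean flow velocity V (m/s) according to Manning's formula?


Manning's equation gives V = (1/n) * R^(2/3) * S^(1/2).
First, compute R^(2/3) = 0.75^(2/3) = 0.8255.
Next, S^(1/2) = 0.0044^(1/2) = 0.066332.
Then 1/n = 1/0.05 = 20.0.
V = 20.0 * 0.8255 * 0.066332 = 1.0951 m/s.

1.0951


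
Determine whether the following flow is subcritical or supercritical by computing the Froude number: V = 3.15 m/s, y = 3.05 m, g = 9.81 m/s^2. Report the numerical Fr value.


The Froude number is defined as Fr = V / sqrt(g*y).
g*y = 9.81 * 3.05 = 29.9205.
sqrt(g*y) = sqrt(29.9205) = 5.47.
Fr = 3.15 / 5.47 = 0.5759.
Since Fr < 1, the flow is subcritical.

0.5759


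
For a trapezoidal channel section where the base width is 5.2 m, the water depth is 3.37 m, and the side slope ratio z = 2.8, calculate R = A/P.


For a trapezoidal section with side slope z:
A = (b + z*y)*y = (5.2 + 2.8*3.37)*3.37 = 49.323 m^2.
P = b + 2*y*sqrt(1 + z^2) = 5.2 + 2*3.37*sqrt(1 + 2.8^2) = 25.239 m.
R = A/P = 49.323 / 25.239 = 1.9542 m.

1.9542


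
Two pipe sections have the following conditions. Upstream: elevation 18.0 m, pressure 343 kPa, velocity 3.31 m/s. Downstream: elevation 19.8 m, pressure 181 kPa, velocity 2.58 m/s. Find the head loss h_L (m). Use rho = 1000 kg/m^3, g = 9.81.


Total head at each section: H = z + p/(rho*g) + V^2/(2g).
H1 = 18.0 + 343*1000/(1000*9.81) + 3.31^2/(2*9.81)
   = 18.0 + 34.964 + 0.5584
   = 53.523 m.
H2 = 19.8 + 181*1000/(1000*9.81) + 2.58^2/(2*9.81)
   = 19.8 + 18.451 + 0.3393
   = 38.59 m.
h_L = H1 - H2 = 53.523 - 38.59 = 14.933 m.

14.933


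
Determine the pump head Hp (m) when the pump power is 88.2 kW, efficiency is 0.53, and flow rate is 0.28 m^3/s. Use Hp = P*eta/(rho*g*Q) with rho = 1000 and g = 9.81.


Pump head formula: Hp = P * eta / (rho * g * Q).
Numerator: P * eta = 88.2 * 1000 * 0.53 = 46746.0 W.
Denominator: rho * g * Q = 1000 * 9.81 * 0.28 = 2746.8.
Hp = 46746.0 / 2746.8 = 17.02 m.

17.02


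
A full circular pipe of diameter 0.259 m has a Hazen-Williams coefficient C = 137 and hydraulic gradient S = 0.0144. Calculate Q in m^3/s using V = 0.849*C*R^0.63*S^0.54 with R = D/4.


For a full circular pipe, R = D/4 = 0.259/4 = 0.0648 m.
V = 0.849 * 137 * 0.0648^0.63 * 0.0144^0.54
  = 0.849 * 137 * 0.178271 * 0.101278
  = 2.1 m/s.
Pipe area A = pi*D^2/4 = pi*0.259^2/4 = 0.0527 m^2.
Q = A * V = 0.0527 * 2.1 = 0.1106 m^3/s.

0.1106


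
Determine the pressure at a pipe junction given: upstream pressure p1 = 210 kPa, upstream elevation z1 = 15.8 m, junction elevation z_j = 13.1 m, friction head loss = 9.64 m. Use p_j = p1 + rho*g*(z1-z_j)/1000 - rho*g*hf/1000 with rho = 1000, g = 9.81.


Junction pressure: p_j = p1 + rho*g*(z1 - z_j)/1000 - rho*g*hf/1000.
Elevation term = 1000*9.81*(15.8 - 13.1)/1000 = 26.487 kPa.
Friction term = 1000*9.81*9.64/1000 = 94.568 kPa.
p_j = 210 + 26.487 - 94.568 = 141.92 kPa.

141.92


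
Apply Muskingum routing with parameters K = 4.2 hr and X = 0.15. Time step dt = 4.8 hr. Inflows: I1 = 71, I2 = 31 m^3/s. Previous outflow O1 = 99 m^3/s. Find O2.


Muskingum coefficients:
denom = 2*K*(1-X) + dt = 2*4.2*(1-0.15) + 4.8 = 11.94.
C0 = (dt - 2*K*X)/denom = (4.8 - 2*4.2*0.15)/11.94 = 0.2965.
C1 = (dt + 2*K*X)/denom = (4.8 + 2*4.2*0.15)/11.94 = 0.5075.
C2 = (2*K*(1-X) - dt)/denom = 0.196.
O2 = C0*I2 + C1*I1 + C2*O1
   = 0.2965*31 + 0.5075*71 + 0.196*99
   = 64.63 m^3/s.

64.63


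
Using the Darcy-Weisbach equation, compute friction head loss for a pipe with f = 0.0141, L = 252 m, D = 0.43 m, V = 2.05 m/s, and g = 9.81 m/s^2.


Darcy-Weisbach equation: h_f = f * (L/D) * V^2/(2g).
f * L/D = 0.0141 * 252/0.43 = 8.2633.
V^2/(2g) = 2.05^2 / (2*9.81) = 4.2025 / 19.62 = 0.2142 m.
h_f = 8.2633 * 0.2142 = 1.77 m.

1.77


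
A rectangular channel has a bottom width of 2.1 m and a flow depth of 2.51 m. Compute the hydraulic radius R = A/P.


For a rectangular section:
Flow area A = b * y = 2.1 * 2.51 = 5.27 m^2.
Wetted perimeter P = b + 2y = 2.1 + 2*2.51 = 7.12 m.
Hydraulic radius R = A/P = 5.27 / 7.12 = 0.7403 m.

0.7403


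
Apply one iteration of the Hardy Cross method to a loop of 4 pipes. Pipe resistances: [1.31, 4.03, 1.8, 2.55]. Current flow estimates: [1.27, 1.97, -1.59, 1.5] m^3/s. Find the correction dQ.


Numerator terms (r*Q*|Q|): 1.31*1.27*|1.27| = 2.1129; 4.03*1.97*|1.97| = 15.64; 1.8*-1.59*|-1.59| = -4.5506; 2.55*1.5*|1.5| = 5.7375.
Sum of numerator = 18.9398.
Denominator terms (r*|Q|): 1.31*|1.27| = 1.6637; 4.03*|1.97| = 7.9391; 1.8*|-1.59| = 2.862; 2.55*|1.5| = 3.825.
2 * sum of denominator = 2 * 16.2898 = 32.5796.
dQ = -18.9398 / 32.5796 = -0.5813 m^3/s.

-0.5813


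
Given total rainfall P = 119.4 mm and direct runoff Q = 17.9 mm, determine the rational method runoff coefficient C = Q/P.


The runoff coefficient C = runoff depth / rainfall depth.
C = 17.9 / 119.4
  = 0.1499.

0.1499


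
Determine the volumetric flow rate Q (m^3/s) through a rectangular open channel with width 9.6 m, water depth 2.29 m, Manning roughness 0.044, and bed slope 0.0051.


For a rectangular channel, the cross-sectional area A = b * y = 9.6 * 2.29 = 21.98 m^2.
The wetted perimeter P = b + 2y = 9.6 + 2*2.29 = 14.18 m.
Hydraulic radius R = A/P = 21.98/14.18 = 1.5504 m.
Velocity V = (1/n)*R^(2/3)*S^(1/2) = (1/0.044)*1.5504^(2/3)*0.0051^(1/2) = 2.1741 m/s.
Discharge Q = A * V = 21.98 * 2.1741 = 47.796 m^3/s.

47.796


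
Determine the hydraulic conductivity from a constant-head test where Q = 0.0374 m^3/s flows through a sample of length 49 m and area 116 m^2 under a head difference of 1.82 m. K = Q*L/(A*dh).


From K = Q*L / (A*dh):
Numerator: Q*L = 0.0374 * 49 = 1.8326.
Denominator: A*dh = 116 * 1.82 = 211.12.
K = 1.8326 / 211.12 = 0.00868 m/s.

0.00868


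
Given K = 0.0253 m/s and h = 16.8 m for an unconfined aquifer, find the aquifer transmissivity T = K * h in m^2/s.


Transmissivity is defined as T = K * h.
T = 0.0253 * 16.8
  = 0.425 m^2/s.

0.425


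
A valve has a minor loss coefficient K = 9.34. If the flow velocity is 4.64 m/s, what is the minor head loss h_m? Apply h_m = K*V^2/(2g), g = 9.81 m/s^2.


Minor loss formula: h_m = K * V^2/(2g).
V^2 = 4.64^2 = 21.5296.
V^2/(2g) = 21.5296 / 19.62 = 1.0973 m.
h_m = 9.34 * 1.0973 = 10.2491 m.

10.2491


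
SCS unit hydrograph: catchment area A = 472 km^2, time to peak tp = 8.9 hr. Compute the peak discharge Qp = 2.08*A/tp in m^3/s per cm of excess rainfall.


SCS formula: Qp = 2.08 * A / tp.
Qp = 2.08 * 472 / 8.9
   = 981.76 / 8.9
   = 110.31 m^3/s per cm.

110.31


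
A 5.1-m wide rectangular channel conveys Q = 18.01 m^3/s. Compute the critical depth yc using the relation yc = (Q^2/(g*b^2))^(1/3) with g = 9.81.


Using yc = (Q^2 / (g * b^2))^(1/3):
Q^2 = 18.01^2 = 324.36.
g * b^2 = 9.81 * 5.1^2 = 9.81 * 26.01 = 255.16.
Q^2 / (g*b^2) = 324.36 / 255.16 = 1.2712.
yc = 1.2712^(1/3) = 1.0833 m.

1.0833


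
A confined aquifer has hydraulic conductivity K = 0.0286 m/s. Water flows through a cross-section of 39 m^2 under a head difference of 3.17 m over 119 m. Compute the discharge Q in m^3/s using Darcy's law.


Darcy's law: Q = K * A * i, where i = dh/L.
Hydraulic gradient i = 3.17 / 119 = 0.026639.
Q = 0.0286 * 39 * 0.026639
  = 0.0297 m^3/s.

0.0297


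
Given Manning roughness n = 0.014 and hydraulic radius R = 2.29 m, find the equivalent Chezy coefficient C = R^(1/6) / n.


The Chezy coefficient relates to Manning's n through C = R^(1/6) / n.
R^(1/6) = 2.29^(1/6) = 1.148081.
C = 1.148081 / 0.014 = 82.01 m^(1/2)/s.

82.01


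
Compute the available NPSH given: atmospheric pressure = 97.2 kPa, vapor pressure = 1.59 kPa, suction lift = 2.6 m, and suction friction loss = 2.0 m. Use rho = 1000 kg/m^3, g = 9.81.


NPSHa = p_atm/(rho*g) - z_s - hf_s - p_vap/(rho*g).
p_atm/(rho*g) = 97.2*1000 / (1000*9.81) = 9.908 m.
p_vap/(rho*g) = 1.59*1000 / (1000*9.81) = 0.162 m.
NPSHa = 9.908 - 2.6 - 2.0 - 0.162
      = 5.15 m.

5.15


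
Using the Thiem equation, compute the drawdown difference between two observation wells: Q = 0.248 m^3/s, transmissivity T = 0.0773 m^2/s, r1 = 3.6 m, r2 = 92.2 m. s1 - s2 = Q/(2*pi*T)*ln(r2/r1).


Thiem equation: s1 - s2 = Q/(2*pi*T) * ln(r2/r1).
ln(r2/r1) = ln(92.2/3.6) = 3.243.
Q/(2*pi*T) = 0.248 / (2*pi*0.0773) = 0.248 / 0.4857 = 0.5106.
s1 - s2 = 0.5106 * 3.243 = 1.6559 m.

1.6559


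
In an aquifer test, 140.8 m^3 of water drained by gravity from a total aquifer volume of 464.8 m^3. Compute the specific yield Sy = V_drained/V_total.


Specific yield Sy = Volume drained / Total volume.
Sy = 140.8 / 464.8
   = 0.3029.

0.3029


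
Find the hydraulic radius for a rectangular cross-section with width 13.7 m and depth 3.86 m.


For a rectangular section:
Flow area A = b * y = 13.7 * 3.86 = 52.88 m^2.
Wetted perimeter P = b + 2y = 13.7 + 2*3.86 = 21.42 m.
Hydraulic radius R = A/P = 52.88 / 21.42 = 2.4688 m.

2.4688


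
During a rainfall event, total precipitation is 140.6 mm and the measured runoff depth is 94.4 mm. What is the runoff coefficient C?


The runoff coefficient C = runoff depth / rainfall depth.
C = 94.4 / 140.6
  = 0.6714.

0.6714


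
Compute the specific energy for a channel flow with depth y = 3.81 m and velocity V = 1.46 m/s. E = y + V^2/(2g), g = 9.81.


Specific energy E = y + V^2/(2g).
Velocity head = V^2/(2g) = 1.46^2 / (2*9.81) = 2.1316 / 19.62 = 0.1086 m.
E = 3.81 + 0.1086 = 3.9186 m.

3.9186


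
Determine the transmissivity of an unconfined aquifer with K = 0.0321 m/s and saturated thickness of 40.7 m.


Transmissivity is defined as T = K * h.
T = 0.0321 * 40.7
  = 1.3065 m^2/s.

1.3065


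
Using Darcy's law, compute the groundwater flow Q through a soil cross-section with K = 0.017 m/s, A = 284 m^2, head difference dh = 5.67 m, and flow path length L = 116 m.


Darcy's law: Q = K * A * i, where i = dh/L.
Hydraulic gradient i = 5.67 / 116 = 0.048879.
Q = 0.017 * 284 * 0.048879
  = 0.236 m^3/s.

0.236


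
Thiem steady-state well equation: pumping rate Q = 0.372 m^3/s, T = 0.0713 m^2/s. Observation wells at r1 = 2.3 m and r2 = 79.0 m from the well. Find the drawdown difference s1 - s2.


Thiem equation: s1 - s2 = Q/(2*pi*T) * ln(r2/r1).
ln(r2/r1) = ln(79.0/2.3) = 3.5365.
Q/(2*pi*T) = 0.372 / (2*pi*0.0713) = 0.372 / 0.448 = 0.8304.
s1 - s2 = 0.8304 * 3.5365 = 2.9366 m.

2.9366


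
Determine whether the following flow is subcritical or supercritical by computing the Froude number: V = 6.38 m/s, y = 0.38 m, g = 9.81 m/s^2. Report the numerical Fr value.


The Froude number is defined as Fr = V / sqrt(g*y).
g*y = 9.81 * 0.38 = 3.7278.
sqrt(g*y) = sqrt(3.7278) = 1.9308.
Fr = 6.38 / 1.9308 = 3.3044.
Since Fr > 1, the flow is supercritical.

3.3044


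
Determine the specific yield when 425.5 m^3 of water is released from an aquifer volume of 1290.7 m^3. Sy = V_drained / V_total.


Specific yield Sy = Volume drained / Total volume.
Sy = 425.5 / 1290.7
   = 0.3297.

0.3297


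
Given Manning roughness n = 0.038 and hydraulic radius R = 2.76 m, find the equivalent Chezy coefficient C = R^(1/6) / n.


The Chezy coefficient relates to Manning's n through C = R^(1/6) / n.
R^(1/6) = 2.76^(1/6) = 1.184363.
C = 1.184363 / 0.038 = 31.17 m^(1/2)/s.

31.17


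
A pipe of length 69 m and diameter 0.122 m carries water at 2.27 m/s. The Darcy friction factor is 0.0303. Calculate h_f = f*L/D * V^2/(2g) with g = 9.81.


Darcy-Weisbach equation: h_f = f * (L/D) * V^2/(2g).
f * L/D = 0.0303 * 69/0.122 = 17.1369.
V^2/(2g) = 2.27^2 / (2*9.81) = 5.1529 / 19.62 = 0.2626 m.
h_f = 17.1369 * 0.2626 = 4.501 m.

4.501


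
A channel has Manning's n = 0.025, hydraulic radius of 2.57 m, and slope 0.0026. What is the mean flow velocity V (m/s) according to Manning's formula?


Manning's equation gives V = (1/n) * R^(2/3) * S^(1/2).
First, compute R^(2/3) = 2.57^(2/3) = 1.8762.
Next, S^(1/2) = 0.0026^(1/2) = 0.05099.
Then 1/n = 1/0.025 = 40.0.
V = 40.0 * 1.8762 * 0.05099 = 3.8268 m/s.

3.8268


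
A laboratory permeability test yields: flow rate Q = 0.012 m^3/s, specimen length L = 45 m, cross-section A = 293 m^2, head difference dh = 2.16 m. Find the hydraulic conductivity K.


From K = Q*L / (A*dh):
Numerator: Q*L = 0.012 * 45 = 0.54.
Denominator: A*dh = 293 * 2.16 = 632.88.
K = 0.54 / 632.88 = 0.000853 m/s.

0.000853


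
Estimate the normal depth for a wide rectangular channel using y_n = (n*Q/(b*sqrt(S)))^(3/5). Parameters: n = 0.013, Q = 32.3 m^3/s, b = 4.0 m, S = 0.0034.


We use the wide-channel approximation y_n = (n*Q/(b*sqrt(S)))^(3/5).
sqrt(S) = sqrt(0.0034) = 0.05831.
Numerator: n*Q = 0.013 * 32.3 = 0.4199.
Denominator: b*sqrt(S) = 4.0 * 0.05831 = 0.23324.
arg = 1.8003.
y_n = 1.8003^(3/5) = 1.423 m.

1.423


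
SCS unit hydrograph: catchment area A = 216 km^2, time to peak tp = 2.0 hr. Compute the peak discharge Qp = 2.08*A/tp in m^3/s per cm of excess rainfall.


SCS formula: Qp = 2.08 * A / tp.
Qp = 2.08 * 216 / 2.0
   = 449.28 / 2.0
   = 224.64 m^3/s per cm.

224.64


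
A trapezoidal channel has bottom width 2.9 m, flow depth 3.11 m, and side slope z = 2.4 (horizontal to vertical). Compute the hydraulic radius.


For a trapezoidal section with side slope z:
A = (b + z*y)*y = (2.9 + 2.4*3.11)*3.11 = 32.232 m^2.
P = b + 2*y*sqrt(1 + z^2) = 2.9 + 2*3.11*sqrt(1 + 2.4^2) = 19.072 m.
R = A/P = 32.232 / 19.072 = 1.69 m.

1.69


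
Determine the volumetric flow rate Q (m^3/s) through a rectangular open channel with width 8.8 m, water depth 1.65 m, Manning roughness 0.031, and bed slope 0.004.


For a rectangular channel, the cross-sectional area A = b * y = 8.8 * 1.65 = 14.52 m^2.
The wetted perimeter P = b + 2y = 8.8 + 2*1.65 = 12.1 m.
Hydraulic radius R = A/P = 14.52/12.1 = 1.2 m.
Velocity V = (1/n)*R^(2/3)*S^(1/2) = (1/0.031)*1.2^(2/3)*0.004^(1/2) = 2.3039 m/s.
Discharge Q = A * V = 14.52 * 2.3039 = 33.452 m^3/s.

33.452


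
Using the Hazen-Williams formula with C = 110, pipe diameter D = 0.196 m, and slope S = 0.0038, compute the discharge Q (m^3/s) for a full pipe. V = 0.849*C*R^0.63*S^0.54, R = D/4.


For a full circular pipe, R = D/4 = 0.196/4 = 0.049 m.
V = 0.849 * 110 * 0.049^0.63 * 0.0038^0.54
  = 0.849 * 110 * 0.149563 * 0.049327
  = 0.689 m/s.
Pipe area A = pi*D^2/4 = pi*0.196^2/4 = 0.0302 m^2.
Q = A * V = 0.0302 * 0.689 = 0.0208 m^3/s.

0.0208
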